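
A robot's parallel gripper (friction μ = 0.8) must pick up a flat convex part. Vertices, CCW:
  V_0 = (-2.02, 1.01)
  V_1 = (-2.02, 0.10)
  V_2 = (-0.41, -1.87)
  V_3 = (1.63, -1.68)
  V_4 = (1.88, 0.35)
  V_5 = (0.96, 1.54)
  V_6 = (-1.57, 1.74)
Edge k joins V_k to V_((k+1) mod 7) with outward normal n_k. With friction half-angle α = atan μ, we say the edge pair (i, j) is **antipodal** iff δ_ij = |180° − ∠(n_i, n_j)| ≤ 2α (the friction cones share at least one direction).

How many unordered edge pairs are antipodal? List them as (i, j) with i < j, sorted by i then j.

count = 10; pairs: (0,3), (0,4), (1,3), (1,4), (1,5), (2,4), (2,5), (2,6), (3,6), (4,6)

α = atan 0.8 = 38.66°;  2α = 77.32°
n_0 = (-1.0000, -0.0000)
n_1 = (-0.7743, -0.6328)
n_2 = (+0.0927, -0.9957)
n_3 = (+0.9925, -0.1222)
n_4 = (+0.7911, +0.6116)
n_5 = (+0.0788, +0.9969)
n_6 = (-0.8513, +0.5247)
  (0,1): δ = 140.74°  ·
  (0,2): δ = 84.68°  ·
  (0,3): δ = 7.02°  ✓
  (0,4): δ = 37.71°  ✓
  (0,5): δ = 85.48°  ·
  (0,6): δ = 148.35°  ·
  (1,2): δ = 123.94°  ·
  (1,3): δ = 46.28°  ✓
  (1,4): δ = 1.55°  ✓
  (1,5): δ = 46.22°  ✓
  (1,6): δ = 109.09°  ·
  (2,3): δ = 102.34°  ·
  (2,4): δ = 57.61°  ✓
  (2,5): δ = 9.84°  ✓
  (2,6): δ = 53.03°  ✓
  (3,4): δ = 135.27°  ·
  (3,5): δ = 87.50°  ·
  (3,6): δ = 24.63°  ✓
  (4,5): δ = 132.23°  ·
  (4,6): δ = 69.36°  ✓
  (5,6): δ = 117.13°  ·
antipodal pairs: 10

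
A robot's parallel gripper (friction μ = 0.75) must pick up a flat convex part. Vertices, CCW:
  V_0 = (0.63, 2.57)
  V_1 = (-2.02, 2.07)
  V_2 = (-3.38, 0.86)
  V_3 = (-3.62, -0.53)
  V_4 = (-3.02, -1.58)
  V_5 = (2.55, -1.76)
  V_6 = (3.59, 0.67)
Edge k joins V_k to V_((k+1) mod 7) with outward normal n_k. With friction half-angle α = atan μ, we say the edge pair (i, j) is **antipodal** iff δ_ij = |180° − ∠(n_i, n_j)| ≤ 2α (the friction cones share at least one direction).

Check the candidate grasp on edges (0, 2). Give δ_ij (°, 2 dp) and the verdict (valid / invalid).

δ = 110.48°, invalid

α = atan 0.75 = 36.87°;  2α = 73.74°
edge 0: e_0 = (-2.65, -0.50);  n_0 = (-0.1854, +0.9827)
edge 2: e_2 = (-0.24, -1.39);  n_2 = (-0.9854, +0.1701)
∠(n_0, n_2) = 69.52°
δ = |180° − 69.52°| = 110.48°
110.48° > 2α = 73.74°  →  invalid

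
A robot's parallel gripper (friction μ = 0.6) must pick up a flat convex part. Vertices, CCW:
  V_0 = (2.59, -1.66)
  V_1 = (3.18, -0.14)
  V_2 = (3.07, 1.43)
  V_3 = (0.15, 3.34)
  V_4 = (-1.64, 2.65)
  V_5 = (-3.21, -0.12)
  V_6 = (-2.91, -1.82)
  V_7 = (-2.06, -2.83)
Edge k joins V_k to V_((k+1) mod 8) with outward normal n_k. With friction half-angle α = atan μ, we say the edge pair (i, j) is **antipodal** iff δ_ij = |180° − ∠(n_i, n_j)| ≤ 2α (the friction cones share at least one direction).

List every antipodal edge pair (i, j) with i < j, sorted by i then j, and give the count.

α = atan 0.6 = 30.96°;  2α = 61.93°
n_0 = (+0.9322, -0.3619)
n_1 = (+0.9976, +0.0699)
n_2 = (+0.5474, +0.8369)
n_3 = (-0.3597, +0.9331)
n_4 = (-0.8700, +0.4931)
n_5 = (-0.9848, -0.1738)
n_6 = (-0.7651, -0.6439)
n_7 = (+0.2440, -0.9698)
  (0,1): δ = 154.78°  ·
  (0,2): δ = 101.97°  ·
  (0,3): δ = 47.71°  ✓
  (0,4): δ = 8.33°  ✓
  (0,5): δ = 31.22°  ✓
  (0,6): δ = 61.30°  ✓
  (0,7): δ = 125.34°  ·
  (1,2): δ = 127.20°  ·
  (1,3): δ = 72.93°  ·
  (1,4): δ = 33.55°  ✓
  (1,5): δ = 6.00°  ✓
  (1,6): δ = 36.08°  ✓
  (1,7): δ = 100.12°  ·
  (2,3): δ = 125.73°  ·
  (2,4): δ = 86.35°  ·
  (2,5): δ = 46.80°  ✓
  (2,6): δ = 16.73°  ✓
  (2,7): δ = 47.31°  ✓
  (3,4): δ = 140.62°  ·
  (3,5): δ = 101.07°  ·
  (3,6): δ = 71.00°  ·
  (3,7): δ = 6.96°  ✓
  (4,5): δ = 140.45°  ·
  (4,6): δ = 110.37°  ·
  (4,7): δ = 46.33°  ✓
  (5,6): δ = 149.92°  ·
  (5,7): δ = 85.88°  ·
  (6,7): δ = 115.96°  ·
antipodal pairs: 12

count = 12; pairs: (0,3), (0,4), (0,5), (0,6), (1,4), (1,5), (1,6), (2,5), (2,6), (2,7), (3,7), (4,7)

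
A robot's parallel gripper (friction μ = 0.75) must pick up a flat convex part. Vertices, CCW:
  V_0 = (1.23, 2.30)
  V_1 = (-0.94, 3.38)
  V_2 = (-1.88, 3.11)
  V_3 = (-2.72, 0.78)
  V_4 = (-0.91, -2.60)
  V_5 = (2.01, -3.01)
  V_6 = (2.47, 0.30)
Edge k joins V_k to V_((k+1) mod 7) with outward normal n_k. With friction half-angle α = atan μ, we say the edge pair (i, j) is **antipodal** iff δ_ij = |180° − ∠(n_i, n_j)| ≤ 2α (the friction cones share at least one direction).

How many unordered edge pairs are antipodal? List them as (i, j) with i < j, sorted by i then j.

α = atan 0.75 = 36.87°;  2α = 73.74°
n_0 = (+0.4456, +0.8953)
n_1 = (-0.2761, +0.9611)
n_2 = (-0.9407, +0.3391)
n_3 = (-0.8816, -0.4721)
n_4 = (-0.1390, -0.9903)
n_5 = (+0.9905, -0.1376)
n_6 = (+0.8499, +0.5269)
  (0,1): δ = 137.51°  ·
  (0,2): δ = 83.37°  ·
  (0,3): δ = 35.37°  ✓
  (0,4): δ = 18.47°  ✓
  (0,5): δ = 108.55°  ·
  (0,6): δ = 148.26°  ·
  (1,2): δ = 125.85°  ·
  (1,3): δ = 77.86°  ·
  (1,4): δ = 24.02°  ✓
  (1,5): δ = 66.06°  ✓
  (1,6): δ = 105.77°  ·
  (2,3): δ = 132.01°  ·
  (2,4): δ = 78.17°  ·
  (2,5): δ = 11.91°  ✓
  (2,6): δ = 51.62°  ✓
  (3,4): δ = 126.16°  ·
  (3,5): δ = 36.08°  ✓
  (3,6): δ = 3.63°  ✓
  (4,5): δ = 89.92°  ·
  (4,6): δ = 50.21°  ✓
  (5,6): δ = 140.29°  ·
antipodal pairs: 9

count = 9; pairs: (0,3), (0,4), (1,4), (1,5), (2,5), (2,6), (3,5), (3,6), (4,6)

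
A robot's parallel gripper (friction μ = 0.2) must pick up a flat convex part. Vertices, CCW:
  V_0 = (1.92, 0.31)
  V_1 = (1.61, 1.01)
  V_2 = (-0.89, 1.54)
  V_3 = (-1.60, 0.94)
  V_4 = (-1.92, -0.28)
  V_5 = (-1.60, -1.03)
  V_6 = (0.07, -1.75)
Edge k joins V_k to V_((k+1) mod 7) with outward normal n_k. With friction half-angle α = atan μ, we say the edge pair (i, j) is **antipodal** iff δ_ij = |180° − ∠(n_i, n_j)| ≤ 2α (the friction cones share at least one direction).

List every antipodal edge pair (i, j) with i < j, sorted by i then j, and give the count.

α = atan 0.2 = 11.31°;  2α = 22.62°
n_0 = (+0.9143, +0.4049)
n_1 = (+0.2074, +0.9783)
n_2 = (-0.6455, +0.7638)
n_3 = (-0.9673, +0.2537)
n_4 = (-0.9198, -0.3924)
n_5 = (-0.3959, -0.9183)
n_6 = (+0.7440, -0.6682)
  (0,1): δ = 125.86°  ·
  (0,2): δ = 73.69°  ·
  (0,3): δ = 38.58°  ·
  (0,4): δ = 0.78°  ✓
  (0,5): δ = 42.79°  ·
  (0,6): δ = 114.19°  ·
  (1,2): δ = 127.83°  ·
  (1,3): δ = 92.73°  ·
  (1,4): δ = 54.92°  ·
  (1,5): δ = 11.35°  ✓
  (1,6): δ = 60.04°  ·
  (2,3): δ = 144.90°  ·
  (2,4): δ = 107.09°  ·
  (2,5): δ = 63.52°  ·
  (2,6): δ = 7.87°  ✓
  (3,4): δ = 142.20°  ·
  (3,5): δ = 98.63°  ·
  (3,6): δ = 27.23°  ·
  (4,5): δ = 136.43°  ·
  (4,6): δ = 65.03°  ·
  (5,6): δ = 108.60°  ·
antipodal pairs: 3

count = 3; pairs: (0,4), (1,5), (2,6)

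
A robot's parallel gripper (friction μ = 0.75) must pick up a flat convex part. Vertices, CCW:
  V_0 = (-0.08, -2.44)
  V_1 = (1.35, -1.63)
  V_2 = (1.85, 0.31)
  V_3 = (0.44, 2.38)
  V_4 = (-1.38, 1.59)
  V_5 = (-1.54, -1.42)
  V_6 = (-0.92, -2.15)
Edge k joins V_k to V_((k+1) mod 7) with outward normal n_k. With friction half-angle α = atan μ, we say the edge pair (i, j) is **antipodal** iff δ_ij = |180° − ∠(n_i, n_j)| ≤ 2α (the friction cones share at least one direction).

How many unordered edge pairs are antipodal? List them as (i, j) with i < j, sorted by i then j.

count = 10; pairs: (0,3), (0,4), (1,3), (1,4), (1,5), (2,4), (2,5), (2,6), (3,5), (3,6)

α = atan 0.75 = 36.87°;  2α = 73.74°
n_0 = (+0.4929, -0.8701)
n_1 = (+0.9684, -0.2496)
n_2 = (+0.8265, +0.5630)
n_3 = (-0.3982, +0.9173)
n_4 = (-0.9986, +0.0531)
n_5 = (-0.7622, -0.6473)
n_6 = (-0.3263, -0.9453)
  (0,1): δ = 133.98°  ·
  (0,2): δ = 85.27°  ·
  (0,3): δ = 6.06°  ✓
  (0,4): δ = 57.43°  ✓
  (0,5): δ = 100.81°  ·
  (0,6): δ = 131.42°  ·
  (1,2): δ = 131.29°  ·
  (1,3): δ = 52.08°  ✓
  (1,4): δ = 11.41°  ✓
  (1,5): δ = 54.79°  ✓
  (1,6): δ = 85.41°  ·
  (2,3): δ = 100.80°  ·
  (2,4): δ = 37.30°  ✓
  (2,5): δ = 6.08°  ✓
  (2,6): δ = 36.69°  ✓
  (3,4): δ = 116.51°  ·
  (3,5): δ = 73.12°  ✓
  (3,6): δ = 42.51°  ✓
  (4,5): δ = 136.62°  ·
  (4,6): δ = 106.00°  ·
  (5,6): δ = 149.39°  ·
antipodal pairs: 10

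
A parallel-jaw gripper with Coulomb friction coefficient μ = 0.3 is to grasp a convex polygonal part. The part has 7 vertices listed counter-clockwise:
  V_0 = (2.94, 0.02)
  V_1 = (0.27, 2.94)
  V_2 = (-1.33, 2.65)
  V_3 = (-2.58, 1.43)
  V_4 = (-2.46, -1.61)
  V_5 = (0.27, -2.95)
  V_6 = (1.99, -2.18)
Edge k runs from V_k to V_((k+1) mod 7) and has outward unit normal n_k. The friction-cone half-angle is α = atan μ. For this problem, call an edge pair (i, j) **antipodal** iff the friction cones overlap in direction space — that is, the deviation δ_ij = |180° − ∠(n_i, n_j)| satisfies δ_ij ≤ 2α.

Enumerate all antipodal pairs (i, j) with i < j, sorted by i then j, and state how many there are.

count = 5; pairs: (0,4), (1,5), (2,5), (2,6), (3,6)

α = atan 0.3 = 16.70°;  2α = 33.40°
n_0 = (+0.7380, +0.6748)
n_1 = (-0.1783, +0.9840)
n_2 = (-0.6985, +0.7156)
n_3 = (-0.9992, -0.0394)
n_4 = (-0.4406, -0.8977)
n_5 = (+0.4086, -0.9127)
n_6 = (+0.9181, -0.3964)
  (0,1): δ = 122.17°  ·
  (0,2): δ = 88.14°  ·
  (0,3): δ = 40.18°  ·
  (0,4): δ = 21.42°  ✓
  (0,5): δ = 71.68°  ·
  (0,6): δ = 114.21°  ·
  (1,2): δ = 145.97°  ·
  (1,3): δ = 98.01°  ·
  (1,4): δ = 36.42°  ·
  (1,5): δ = 13.84°  ✓
  (1,6): δ = 56.37°  ·
  (2,3): δ = 132.04°  ·
  (2,4): δ = 70.45°  ·
  (2,5): δ = 20.19°  ✓
  (2,6): δ = 22.34°  ✓
  (3,4): δ = 118.40°  ·
  (3,5): δ = 68.14°  ·
  (3,6): δ = 25.62°  ✓
  (4,5): δ = 129.74°  ·
  (4,6): δ = 87.21°  ·
  (5,6): δ = 137.47°  ·
antipodal pairs: 5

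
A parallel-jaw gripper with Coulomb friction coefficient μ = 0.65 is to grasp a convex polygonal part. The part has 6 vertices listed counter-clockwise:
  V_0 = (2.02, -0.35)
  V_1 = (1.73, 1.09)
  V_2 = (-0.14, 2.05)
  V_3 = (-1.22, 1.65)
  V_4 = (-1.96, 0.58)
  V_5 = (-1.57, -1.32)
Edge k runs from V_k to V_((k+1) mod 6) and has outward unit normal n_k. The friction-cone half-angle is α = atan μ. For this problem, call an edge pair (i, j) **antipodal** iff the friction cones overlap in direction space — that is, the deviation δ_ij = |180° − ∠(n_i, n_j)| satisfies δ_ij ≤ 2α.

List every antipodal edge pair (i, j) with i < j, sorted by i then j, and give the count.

count = 6; pairs: (0,3), (0,4), (1,4), (1,5), (2,5), (3,5)

α = atan 0.65 = 33.02°;  2α = 66.05°
n_0 = (+0.9803, +0.1974)
n_1 = (+0.4567, +0.8896)
n_2 = (-0.3473, +0.9377)
n_3 = (-0.8225, +0.5688)
n_4 = (-0.9796, -0.2011)
n_5 = (+0.2608, -0.9654)
  (0,1): δ = 128.56°  ·
  (0,2): δ = 81.06°  ·
  (0,3): δ = 46.05°  ✓
  (0,4): δ = 0.21°  ✓
  (0,5): δ = 93.73°  ·
  (1,2): δ = 132.50°  ·
  (1,3): δ = 97.49°  ·
  (1,4): δ = 51.23°  ✓
  (1,5): δ = 42.29°  ✓
  (2,3): δ = 144.99°  ·
  (2,4): δ = 98.72°  ·
  (2,5): δ = 5.20°  ✓
  (3,4): δ = 133.73°  ·
  (3,5): δ = 40.21°  ✓
  (4,5): δ = 86.48°  ·
antipodal pairs: 6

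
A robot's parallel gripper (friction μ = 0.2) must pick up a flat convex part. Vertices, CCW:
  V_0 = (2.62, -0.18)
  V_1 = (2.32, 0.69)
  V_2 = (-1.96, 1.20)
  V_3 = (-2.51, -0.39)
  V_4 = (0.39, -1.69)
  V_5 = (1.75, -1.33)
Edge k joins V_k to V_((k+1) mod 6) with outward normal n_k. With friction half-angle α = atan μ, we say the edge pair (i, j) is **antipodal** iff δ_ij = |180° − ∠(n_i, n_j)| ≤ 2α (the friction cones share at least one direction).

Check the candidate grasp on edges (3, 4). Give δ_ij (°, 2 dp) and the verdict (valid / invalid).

α = atan 0.2 = 11.31°;  2α = 22.62°
edge 3: e_3 = (+2.90, -1.30);  n_3 = (-0.4091, -0.9125)
edge 4: e_4 = (+1.36, +0.36);  n_4 = (+0.2559, -0.9667)
∠(n_3, n_4) = 38.97°
δ = |180° − 38.97°| = 141.03°
141.03° > 2α = 22.62°  →  invalid

δ = 141.03°, invalid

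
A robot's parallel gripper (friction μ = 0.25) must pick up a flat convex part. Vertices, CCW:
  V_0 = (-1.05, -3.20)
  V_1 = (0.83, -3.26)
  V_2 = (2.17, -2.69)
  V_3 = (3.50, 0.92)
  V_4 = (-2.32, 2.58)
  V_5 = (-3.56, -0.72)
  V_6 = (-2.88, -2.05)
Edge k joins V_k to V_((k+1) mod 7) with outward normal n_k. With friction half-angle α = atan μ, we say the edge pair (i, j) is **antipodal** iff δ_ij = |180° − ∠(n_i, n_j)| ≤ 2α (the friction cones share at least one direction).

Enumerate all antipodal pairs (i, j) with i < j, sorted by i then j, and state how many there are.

α = atan 0.25 = 14.04°;  2α = 28.07°
n_0 = (-0.0319, -0.9995)
n_1 = (+0.3914, -0.9202)
n_2 = (+0.9383, -0.3457)
n_3 = (+0.2743, +0.9616)
n_4 = (-0.9361, +0.3517)
n_5 = (-0.8904, -0.4552)
n_6 = (-0.5321, -0.8467)
  (0,1): δ = 155.13°  ·
  (0,2): δ = 108.40°  ·
  (0,3): δ = 14.09°  ✓
  (0,4): δ = 71.23°  ·
  (0,5): δ = 118.91°  ·
  (0,6): δ = 149.68°  ·
  (1,2): δ = 133.27°  ·
  (1,3): δ = 38.96°  ·
  (1,4): δ = 46.36°  ·
  (1,5): δ = 94.04°  ·
  (1,6): δ = 124.81°  ·
  (2,3): δ = 85.69°  ·
  (2,4): δ = 0.37°  ✓
  (2,5): δ = 47.30°  ·
  (2,6): δ = 78.08°  ·
  (3,4): δ = 94.67°  ·
  (3,5): δ = 47.00°  ·
  (3,6): δ = 16.23°  ✓
  (4,5): δ = 132.33°  ·
  (4,6): δ = 101.55°  ·
  (5,6): δ = 149.23°  ·
antipodal pairs: 3

count = 3; pairs: (0,3), (2,4), (3,6)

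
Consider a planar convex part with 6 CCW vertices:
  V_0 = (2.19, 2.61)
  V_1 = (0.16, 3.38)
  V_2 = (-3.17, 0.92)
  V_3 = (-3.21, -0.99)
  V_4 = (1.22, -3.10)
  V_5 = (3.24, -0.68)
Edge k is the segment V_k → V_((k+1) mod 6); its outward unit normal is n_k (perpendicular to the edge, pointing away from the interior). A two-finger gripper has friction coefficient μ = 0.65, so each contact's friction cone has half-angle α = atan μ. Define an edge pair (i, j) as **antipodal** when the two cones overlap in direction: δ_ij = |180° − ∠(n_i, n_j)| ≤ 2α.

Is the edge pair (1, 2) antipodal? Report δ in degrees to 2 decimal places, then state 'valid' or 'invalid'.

δ = 127.65°, invalid

α = atan 0.65 = 33.02°;  2α = 66.05°
edge 1: e_1 = (-3.33, -2.46);  n_1 = (-0.5942, +0.8043)
edge 2: e_2 = (-0.04, -1.91);  n_2 = (-0.9998, +0.0209)
∠(n_1, n_2) = 52.35°
δ = |180° − 52.35°| = 127.65°
127.65° > 2α = 66.05°  →  invalid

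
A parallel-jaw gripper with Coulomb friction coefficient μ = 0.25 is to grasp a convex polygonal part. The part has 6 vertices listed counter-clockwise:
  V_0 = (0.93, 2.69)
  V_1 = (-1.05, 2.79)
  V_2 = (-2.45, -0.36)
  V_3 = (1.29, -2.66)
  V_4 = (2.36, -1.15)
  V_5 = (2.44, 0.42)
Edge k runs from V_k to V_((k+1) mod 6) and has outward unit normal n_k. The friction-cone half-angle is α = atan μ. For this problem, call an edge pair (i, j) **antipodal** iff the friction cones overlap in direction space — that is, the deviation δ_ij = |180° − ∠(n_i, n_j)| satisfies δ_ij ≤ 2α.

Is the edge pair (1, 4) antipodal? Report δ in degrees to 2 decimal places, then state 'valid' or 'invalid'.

α = atan 0.25 = 14.04°;  2α = 28.07°
edge 1: e_1 = (-1.40, -3.15);  n_1 = (-0.9138, +0.4061)
edge 4: e_4 = (+0.08, +1.57);  n_4 = (+0.9987, -0.0509)
∠(n_1, n_4) = 158.95°
δ = |180° − 158.95°| = 21.05°
21.05° ≤ 2α = 28.07°  →  valid

δ = 21.05°, valid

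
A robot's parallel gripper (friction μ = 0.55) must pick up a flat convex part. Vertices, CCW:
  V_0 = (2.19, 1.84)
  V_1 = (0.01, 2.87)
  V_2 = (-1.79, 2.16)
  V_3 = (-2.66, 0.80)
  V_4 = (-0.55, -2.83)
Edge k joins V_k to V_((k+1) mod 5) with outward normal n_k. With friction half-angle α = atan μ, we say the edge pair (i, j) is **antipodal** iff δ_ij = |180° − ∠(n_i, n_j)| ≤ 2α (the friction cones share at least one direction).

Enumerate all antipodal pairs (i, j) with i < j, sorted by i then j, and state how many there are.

α = atan 0.55 = 28.81°;  2α = 57.62°
n_0 = (+0.4272, +0.9042)
n_1 = (-0.3669, +0.9302)
n_2 = (-0.8424, +0.5389)
n_3 = (-0.8646, -0.5025)
n_4 = (+0.8625, -0.5061)
  (0,1): δ = 133.18°  ·
  (0,2): δ = 97.32°  ·
  (0,3): δ = 34.54°  ✓
  (0,4): δ = 84.89°  ·
  (1,2): δ = 144.13°  ·
  (1,3): δ = 81.36°  ·
  (1,4): δ = 38.07°  ✓
  (2,3): δ = 117.22°  ·
  (2,4): δ = 2.21°  ✓
  (3,4): δ = 60.57°  ·
antipodal pairs: 3

count = 3; pairs: (0,3), (1,4), (2,4)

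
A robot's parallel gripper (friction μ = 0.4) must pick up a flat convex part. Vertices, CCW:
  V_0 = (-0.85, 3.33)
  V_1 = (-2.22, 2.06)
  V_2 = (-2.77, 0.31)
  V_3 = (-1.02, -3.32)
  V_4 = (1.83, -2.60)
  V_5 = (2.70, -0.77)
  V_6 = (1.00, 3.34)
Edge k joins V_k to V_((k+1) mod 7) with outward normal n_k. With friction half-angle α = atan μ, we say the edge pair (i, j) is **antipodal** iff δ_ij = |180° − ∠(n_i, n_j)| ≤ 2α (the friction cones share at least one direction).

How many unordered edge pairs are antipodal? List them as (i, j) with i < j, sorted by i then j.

count = 6; pairs: (0,3), (0,4), (1,4), (1,5), (2,5), (3,6)

α = atan 0.4 = 21.80°;  2α = 43.60°
n_0 = (-0.6798, +0.7334)
n_1 = (-0.9540, +0.2998)
n_2 = (-0.9008, -0.4343)
n_3 = (+0.2449, -0.9695)
n_4 = (+0.9031, -0.4294)
n_5 = (+0.9241, +0.3822)
n_6 = (-0.0054, +1.0000)
  (0,1): δ = 150.28°  ·
  (0,2): δ = 107.09°  ·
  (0,3): δ = 28.65°  ✓
  (0,4): δ = 21.74°  ✓
  (0,5): δ = 69.64°  ·
  (0,6): δ = 137.48°  ·
  (1,2): δ = 136.81°  ·
  (1,3): δ = 58.37°  ·
  (1,4): δ = 7.98°  ✓
  (1,5): δ = 39.92°  ✓
  (1,6): δ = 107.76°  ·
  (2,3): δ = 101.56°  ·
  (2,4): δ = 51.17°  ·
  (2,5): δ = 3.27°  ✓
  (2,6): δ = 64.57°  ·
  (3,4): δ = 129.60°  ·
  (3,5): δ = 81.71°  ·
  (3,6): δ = 13.87°  ✓
  (4,5): δ = 132.10°  ·
  (4,6): δ = 64.26°  ·
  (5,6): δ = 112.16°  ·
antipodal pairs: 6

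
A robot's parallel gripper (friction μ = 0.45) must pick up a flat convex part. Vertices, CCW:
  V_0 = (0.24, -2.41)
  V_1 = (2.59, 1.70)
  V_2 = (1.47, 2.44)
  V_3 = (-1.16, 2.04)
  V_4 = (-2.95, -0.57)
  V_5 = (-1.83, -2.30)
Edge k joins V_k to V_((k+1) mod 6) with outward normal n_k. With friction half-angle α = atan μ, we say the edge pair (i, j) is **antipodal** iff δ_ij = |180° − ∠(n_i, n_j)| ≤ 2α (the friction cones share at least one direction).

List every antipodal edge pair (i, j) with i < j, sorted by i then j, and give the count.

count = 4; pairs: (0,3), (1,4), (1,5), (2,5)

α = atan 0.45 = 24.23°;  2α = 48.46°
n_0 = (+0.8681, -0.4964)
n_1 = (+0.5513, +0.8343)
n_2 = (-0.1504, +0.9886)
n_3 = (-0.8247, +0.5656)
n_4 = (-0.8394, -0.5435)
n_5 = (-0.0531, -0.9986)
  (0,1): δ = 93.69°  ·
  (0,2): δ = 51.59°  ·
  (0,3): δ = 4.68°  ✓
  (0,4): δ = 62.68°  ·
  (0,5): δ = 116.72°  ·
  (1,2): δ = 137.90°  ·
  (1,3): δ = 90.99°  ·
  (1,4): δ = 23.63°  ✓
  (1,5): δ = 30.41°  ✓
  (2,3): δ = 133.09°  ·
  (2,4): δ = 65.73°  ·
  (2,5): δ = 11.69°  ✓
  (3,4): δ = 112.64°  ·
  (3,5): δ = 58.60°  ·
  (4,5): δ = 125.96°  ·
antipodal pairs: 4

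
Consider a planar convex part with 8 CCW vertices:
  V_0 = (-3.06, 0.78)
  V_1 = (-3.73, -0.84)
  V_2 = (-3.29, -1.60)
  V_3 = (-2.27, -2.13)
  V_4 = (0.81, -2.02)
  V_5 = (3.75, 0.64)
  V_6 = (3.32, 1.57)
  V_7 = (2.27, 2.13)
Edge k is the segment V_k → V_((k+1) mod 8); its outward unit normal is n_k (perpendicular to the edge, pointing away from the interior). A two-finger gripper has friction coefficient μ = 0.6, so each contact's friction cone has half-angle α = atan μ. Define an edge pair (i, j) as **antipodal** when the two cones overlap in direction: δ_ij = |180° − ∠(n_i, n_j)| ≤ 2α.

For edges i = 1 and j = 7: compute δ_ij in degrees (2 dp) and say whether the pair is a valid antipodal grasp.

δ = 74.14°, invalid

α = atan 0.6 = 30.96°;  2α = 61.93°
edge 1: e_1 = (+0.44, -0.76);  n_1 = (-0.8654, -0.5010)
edge 7: e_7 = (-5.33, -1.35);  n_7 = (-0.2455, +0.9694)
∠(n_1, n_7) = 105.86°
δ = |180° − 105.86°| = 74.14°
74.14° > 2α = 61.93°  →  invalid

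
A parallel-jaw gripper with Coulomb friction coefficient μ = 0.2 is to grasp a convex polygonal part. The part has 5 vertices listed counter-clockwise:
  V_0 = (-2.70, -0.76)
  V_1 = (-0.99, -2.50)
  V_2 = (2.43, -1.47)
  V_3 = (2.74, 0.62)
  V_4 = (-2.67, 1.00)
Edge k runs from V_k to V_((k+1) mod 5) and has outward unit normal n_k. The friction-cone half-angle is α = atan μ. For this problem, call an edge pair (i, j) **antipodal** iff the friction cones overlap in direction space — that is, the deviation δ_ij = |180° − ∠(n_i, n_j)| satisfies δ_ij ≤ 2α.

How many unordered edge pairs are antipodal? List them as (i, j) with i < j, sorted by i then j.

count = 2; pairs: (1,3), (2,4)

α = atan 0.2 = 11.31°;  2α = 22.62°
n_0 = (-0.7132, -0.7009)
n_1 = (+0.2884, -0.9575)
n_2 = (+0.9892, -0.1467)
n_3 = (+0.0701, +0.9975)
n_4 = (-0.9999, +0.0170)
  (0,1): δ = 117.74°  ·
  (0,2): δ = 52.94°  ·
  (0,3): δ = 41.48°  ·
  (0,4): δ = 134.52°  ·
  (1,2): δ = 115.20°  ·
  (1,3): δ = 20.78°  ✓
  (1,4): δ = 72.26°  ·
  (2,3): δ = 85.58°  ·
  (2,4): δ = 7.46°  ✓
  (3,4): δ = 86.96°  ·
antipodal pairs: 2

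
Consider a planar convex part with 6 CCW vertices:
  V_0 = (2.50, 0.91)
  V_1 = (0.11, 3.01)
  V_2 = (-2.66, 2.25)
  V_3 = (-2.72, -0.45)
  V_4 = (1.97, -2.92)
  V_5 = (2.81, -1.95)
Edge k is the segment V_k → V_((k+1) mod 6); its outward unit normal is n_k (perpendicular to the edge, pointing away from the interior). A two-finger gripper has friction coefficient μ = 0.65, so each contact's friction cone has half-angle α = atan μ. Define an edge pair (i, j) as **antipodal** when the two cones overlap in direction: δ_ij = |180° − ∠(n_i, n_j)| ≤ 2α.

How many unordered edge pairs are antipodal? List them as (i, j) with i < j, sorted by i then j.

α = atan 0.65 = 33.02°;  2α = 66.05°
n_0 = (+0.6601, +0.7512)
n_1 = (-0.2646, +0.9644)
n_2 = (-0.9998, +0.0222)
n_3 = (-0.4660, -0.8848)
n_4 = (+0.7559, -0.6546)
n_5 = (+0.9942, +0.1078)
  (0,1): δ = 123.35°  ·
  (0,2): δ = 49.97°  ✓
  (0,3): δ = 13.53°  ✓
  (0,4): δ = 90.41°  ·
  (0,5): δ = 137.49°  ·
  (1,2): δ = 106.62°  ·
  (1,3): δ = 43.12°  ✓
  (1,4): δ = 33.77°  ✓
  (1,5): δ = 80.84°  ·
  (2,3): δ = 116.50°  ·
  (2,4): δ = 39.62°  ✓
  (2,5): δ = 7.46°  ✓
  (3,4): δ = 103.12°  ·
  (3,5): δ = 56.04°  ✓
  (4,5): δ = 132.92°  ·
antipodal pairs: 7

count = 7; pairs: (0,2), (0,3), (1,3), (1,4), (2,4), (2,5), (3,5)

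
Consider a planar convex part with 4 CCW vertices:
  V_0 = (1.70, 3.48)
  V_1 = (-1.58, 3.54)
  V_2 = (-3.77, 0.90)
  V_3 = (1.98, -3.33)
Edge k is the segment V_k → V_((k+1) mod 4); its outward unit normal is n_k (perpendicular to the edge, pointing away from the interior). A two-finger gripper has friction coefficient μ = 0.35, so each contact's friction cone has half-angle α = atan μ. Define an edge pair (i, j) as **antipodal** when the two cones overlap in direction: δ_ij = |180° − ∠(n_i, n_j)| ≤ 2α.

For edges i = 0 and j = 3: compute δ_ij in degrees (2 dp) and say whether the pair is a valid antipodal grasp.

α = atan 0.35 = 19.29°;  2α = 38.58°
edge 0: e_0 = (-3.28, +0.06);  n_0 = (+0.0183, +0.9998)
edge 3: e_3 = (-0.28, +6.81);  n_3 = (+0.9992, +0.0411)
∠(n_0, n_3) = 86.60°
δ = |180° − 86.60°| = 93.40°
93.40° > 2α = 38.58°  →  invalid

δ = 93.40°, invalid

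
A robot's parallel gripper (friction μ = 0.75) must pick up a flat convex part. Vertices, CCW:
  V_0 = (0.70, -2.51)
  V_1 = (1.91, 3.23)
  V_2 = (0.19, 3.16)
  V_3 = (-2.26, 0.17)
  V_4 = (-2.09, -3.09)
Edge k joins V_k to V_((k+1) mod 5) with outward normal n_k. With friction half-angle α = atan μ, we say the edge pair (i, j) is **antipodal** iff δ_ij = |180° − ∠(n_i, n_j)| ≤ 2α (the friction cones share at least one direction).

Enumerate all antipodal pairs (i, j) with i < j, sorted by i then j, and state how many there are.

count = 4; pairs: (0,2), (0,3), (1,4), (2,4)

α = atan 0.75 = 36.87°;  2α = 73.74°
n_0 = (+0.9785, -0.2063)
n_1 = (-0.0407, +0.9992)
n_2 = (-0.7735, +0.6338)
n_3 = (-0.9986, -0.0521)
n_4 = (+0.2035, -0.9791)
  (0,1): δ = 75.77°  ·
  (0,2): δ = 27.43°  ✓
  (0,3): δ = 14.89°  ✓
  (0,4): δ = 113.65°  ·
  (1,2): δ = 131.66°  ·
  (1,3): δ = 89.35°  ·
  (1,4): δ = 9.41°  ✓
  (2,3): δ = 137.68°  ·
  (2,4): δ = 38.93°  ✓
  (3,4): δ = 81.24°  ·
antipodal pairs: 4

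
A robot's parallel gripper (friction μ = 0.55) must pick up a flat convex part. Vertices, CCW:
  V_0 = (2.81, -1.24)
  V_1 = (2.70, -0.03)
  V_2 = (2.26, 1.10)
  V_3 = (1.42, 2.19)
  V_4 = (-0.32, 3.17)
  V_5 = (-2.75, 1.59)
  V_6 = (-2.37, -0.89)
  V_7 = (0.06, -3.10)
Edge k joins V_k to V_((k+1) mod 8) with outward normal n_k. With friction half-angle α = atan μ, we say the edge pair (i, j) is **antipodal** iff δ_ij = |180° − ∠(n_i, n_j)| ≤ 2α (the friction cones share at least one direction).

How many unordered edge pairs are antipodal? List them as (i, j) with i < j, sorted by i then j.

count = 9; pairs: (0,5), (0,6), (1,5), (1,6), (2,5), (2,6), (3,5), (3,6), (4,7)

α = atan 0.55 = 28.81°;  2α = 57.62°
n_0 = (+0.9959, +0.0905)
n_1 = (+0.9318, +0.3628)
n_2 = (+0.7921, +0.6104)
n_3 = (+0.4907, +0.8713)
n_4 = (-0.5451, +0.8384)
n_5 = (-0.9885, -0.1515)
n_6 = (-0.6728, -0.7398)
n_7 = (+0.5602, -0.8283)
  (0,1): δ = 163.92°  ·
  (0,2): δ = 147.58°  ·
  (0,3): δ = 124.58°  ·
  (0,4): δ = 62.16°  ·
  (0,5): δ = 3.52°  ✓
  (0,6): δ = 42.52°  ✓
  (0,7): δ = 118.88°  ·
  (1,2): δ = 163.66°  ·
  (1,3): δ = 140.66°  ·
  (1,4): δ = 78.24°  ·
  (1,5): δ = 12.56°  ✓
  (1,6): δ = 26.44°  ✓
  (1,7): δ = 102.80°  ·
  (2,3): δ = 157.01°  ·
  (2,4): δ = 94.59°  ·
  (2,5): δ = 28.91°  ✓
  (2,6): δ = 10.10°  ✓
  (2,7): δ = 86.45°  ·
  (3,4): δ = 117.58°  ·
  (3,5): δ = 51.90°  ✓
  (3,6): δ = 12.90°  ✓
  (3,7): δ = 63.46°  ·
  (4,5): δ = 114.32°  ·
  (4,6): δ = 75.32°  ·
  (4,7): δ = 1.04°  ✓
  (5,6): δ = 141.00°  ·
  (5,7): δ = 64.64°  ·
  (6,7): δ = 103.64°  ·
antipodal pairs: 9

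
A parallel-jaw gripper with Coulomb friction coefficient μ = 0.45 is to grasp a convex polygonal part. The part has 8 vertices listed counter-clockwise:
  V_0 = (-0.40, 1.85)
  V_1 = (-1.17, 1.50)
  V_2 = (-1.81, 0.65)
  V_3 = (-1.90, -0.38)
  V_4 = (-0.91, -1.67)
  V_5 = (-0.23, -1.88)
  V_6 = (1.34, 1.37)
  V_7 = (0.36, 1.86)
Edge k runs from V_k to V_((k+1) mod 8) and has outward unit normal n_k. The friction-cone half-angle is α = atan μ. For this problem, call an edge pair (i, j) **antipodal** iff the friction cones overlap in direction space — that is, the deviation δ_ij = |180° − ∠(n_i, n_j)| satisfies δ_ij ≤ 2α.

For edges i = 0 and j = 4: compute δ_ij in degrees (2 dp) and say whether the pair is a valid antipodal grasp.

δ = 41.61°, valid

α = atan 0.45 = 24.23°;  2α = 48.46°
edge 0: e_0 = (-0.77, -0.35);  n_0 = (-0.4138, +0.9104)
edge 4: e_4 = (+0.68, -0.21);  n_4 = (-0.2951, -0.9555)
∠(n_0, n_4) = 138.39°
δ = |180° − 138.39°| = 41.61°
41.61° ≤ 2α = 48.46°  →  valid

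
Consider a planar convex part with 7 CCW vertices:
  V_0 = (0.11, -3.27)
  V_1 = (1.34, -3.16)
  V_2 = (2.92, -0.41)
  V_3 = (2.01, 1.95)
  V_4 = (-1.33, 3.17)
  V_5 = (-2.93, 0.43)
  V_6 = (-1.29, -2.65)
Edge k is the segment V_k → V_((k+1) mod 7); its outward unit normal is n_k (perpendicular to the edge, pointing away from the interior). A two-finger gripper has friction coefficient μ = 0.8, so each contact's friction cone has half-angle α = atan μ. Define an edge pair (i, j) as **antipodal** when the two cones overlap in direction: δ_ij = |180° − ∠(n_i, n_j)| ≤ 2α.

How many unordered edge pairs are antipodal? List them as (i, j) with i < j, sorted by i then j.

α = atan 0.8 = 38.66°;  2α = 77.32°
n_0 = (+0.0891, -0.9960)
n_1 = (+0.8671, -0.4982)
n_2 = (+0.9330, +0.3598)
n_3 = (+0.3431, +0.9393)
n_4 = (-0.8636, +0.5043)
n_5 = (-0.8827, -0.4700)
n_6 = (-0.4049, -0.9143)
  (0,1): δ = 124.99°  ·
  (0,2): δ = 74.02°  ✓
  (0,3): δ = 25.18°  ✓
  (0,4): δ = 54.61°  ✓
  (0,5): δ = 112.92°  ·
  (0,6): δ = 151.00°  ·
  (1,2): δ = 129.03°  ·
  (1,3): δ = 80.19°  ·
  (1,4): δ = 0.40°  ✓
  (1,5): δ = 57.91°  ✓
  (1,6): δ = 95.99°  ·
  (2,3): δ = 131.15°  ·
  (2,4): δ = 51.37°  ✓
  (2,5): δ = 6.95°  ✓
  (2,6): δ = 45.03°  ✓
  (3,4): δ = 100.22°  ·
  (3,5): δ = 41.90°  ✓
  (3,6): δ = 3.82°  ✓
  (4,5): δ = 121.68°  ·
  (4,6): δ = 83.60°  ·
  (5,6): δ = 141.92°  ·
antipodal pairs: 10

count = 10; pairs: (0,2), (0,3), (0,4), (1,4), (1,5), (2,4), (2,5), (2,6), (3,5), (3,6)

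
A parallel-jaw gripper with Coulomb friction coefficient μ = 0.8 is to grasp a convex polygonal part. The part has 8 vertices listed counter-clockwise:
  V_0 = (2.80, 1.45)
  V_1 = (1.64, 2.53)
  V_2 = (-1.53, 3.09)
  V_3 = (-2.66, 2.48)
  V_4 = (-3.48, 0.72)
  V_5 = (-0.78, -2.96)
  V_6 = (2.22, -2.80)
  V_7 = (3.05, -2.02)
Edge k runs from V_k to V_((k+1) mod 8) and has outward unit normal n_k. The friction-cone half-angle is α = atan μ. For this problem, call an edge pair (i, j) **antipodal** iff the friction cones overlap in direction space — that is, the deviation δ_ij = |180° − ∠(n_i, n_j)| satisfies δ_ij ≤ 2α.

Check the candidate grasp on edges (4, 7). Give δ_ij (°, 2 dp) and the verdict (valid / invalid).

δ = 32.15°, valid

α = atan 0.8 = 38.66°;  2α = 77.32°
edge 4: e_4 = (+2.70, -3.68);  n_4 = (-0.8063, -0.5916)
edge 7: e_7 = (-0.25, +3.47);  n_7 = (+0.9974, +0.0719)
∠(n_4, n_7) = 147.85°
δ = |180° − 147.85°| = 32.15°
32.15° ≤ 2α = 77.32°  →  valid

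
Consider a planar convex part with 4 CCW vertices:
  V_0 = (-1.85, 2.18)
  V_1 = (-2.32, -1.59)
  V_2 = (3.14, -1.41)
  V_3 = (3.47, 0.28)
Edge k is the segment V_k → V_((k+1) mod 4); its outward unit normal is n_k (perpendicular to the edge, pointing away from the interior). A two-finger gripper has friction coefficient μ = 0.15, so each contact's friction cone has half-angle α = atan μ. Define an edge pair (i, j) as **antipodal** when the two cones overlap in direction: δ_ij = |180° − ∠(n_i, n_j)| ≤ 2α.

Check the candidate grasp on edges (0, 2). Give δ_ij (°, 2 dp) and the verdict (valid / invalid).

α = atan 0.15 = 8.53°;  2α = 17.06°
edge 0: e_0 = (-0.47, -3.77);  n_0 = (-0.9923, +0.1237)
edge 2: e_2 = (+0.33, +1.69);  n_2 = (+0.9815, -0.1916)
∠(n_0, n_2) = 176.06°
δ = |180° − 176.06°| = 3.94°
3.94° ≤ 2α = 17.06°  →  valid

δ = 3.94°, valid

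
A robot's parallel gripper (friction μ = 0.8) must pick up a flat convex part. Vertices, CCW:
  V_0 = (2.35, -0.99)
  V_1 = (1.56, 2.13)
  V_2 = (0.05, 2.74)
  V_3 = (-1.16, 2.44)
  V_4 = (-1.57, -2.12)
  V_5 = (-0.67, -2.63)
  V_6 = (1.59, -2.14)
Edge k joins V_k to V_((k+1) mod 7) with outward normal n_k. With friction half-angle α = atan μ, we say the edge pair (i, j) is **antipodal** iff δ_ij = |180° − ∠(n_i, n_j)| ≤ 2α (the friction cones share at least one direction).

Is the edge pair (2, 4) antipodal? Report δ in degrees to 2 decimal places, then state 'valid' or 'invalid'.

α = atan 0.8 = 38.66°;  2α = 77.32°
edge 2: e_2 = (-1.21, -0.30);  n_2 = (-0.2406, +0.9706)
edge 4: e_4 = (+0.90, -0.51);  n_4 = (-0.4930, -0.8700)
∠(n_2, n_4) = 136.54°
δ = |180° − 136.54°| = 43.46°
43.46° ≤ 2α = 77.32°  →  valid

δ = 43.46°, valid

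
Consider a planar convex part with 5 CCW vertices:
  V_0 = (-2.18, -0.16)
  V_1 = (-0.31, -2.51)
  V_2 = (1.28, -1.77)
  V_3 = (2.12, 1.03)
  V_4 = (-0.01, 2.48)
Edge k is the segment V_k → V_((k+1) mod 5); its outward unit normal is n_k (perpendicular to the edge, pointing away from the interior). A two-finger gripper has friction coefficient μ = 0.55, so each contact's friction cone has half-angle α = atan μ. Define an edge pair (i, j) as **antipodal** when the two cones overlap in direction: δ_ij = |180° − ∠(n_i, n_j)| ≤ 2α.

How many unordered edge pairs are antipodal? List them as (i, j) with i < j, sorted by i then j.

α = atan 0.55 = 28.81°;  2α = 57.62°
n_0 = (-0.7825, -0.6227)
n_1 = (+0.4219, -0.9066)
n_2 = (+0.9578, -0.2873)
n_3 = (+0.5627, +0.8266)
n_4 = (-0.7725, +0.6350)
  (0,1): δ = 103.55°  ·
  (0,2): δ = 55.21°  ✓
  (0,3): δ = 17.24°  ✓
  (0,4): δ = 102.07°  ·
  (1,2): δ = 131.66°  ·
  (1,3): δ = 59.20°  ·
  (1,4): δ = 25.62°  ✓
  (2,3): δ = 107.55°  ·
  (2,4): δ = 22.72°  ✓
  (3,4): δ = 95.17°  ·
antipodal pairs: 4

count = 4; pairs: (0,2), (0,3), (1,4), (2,4)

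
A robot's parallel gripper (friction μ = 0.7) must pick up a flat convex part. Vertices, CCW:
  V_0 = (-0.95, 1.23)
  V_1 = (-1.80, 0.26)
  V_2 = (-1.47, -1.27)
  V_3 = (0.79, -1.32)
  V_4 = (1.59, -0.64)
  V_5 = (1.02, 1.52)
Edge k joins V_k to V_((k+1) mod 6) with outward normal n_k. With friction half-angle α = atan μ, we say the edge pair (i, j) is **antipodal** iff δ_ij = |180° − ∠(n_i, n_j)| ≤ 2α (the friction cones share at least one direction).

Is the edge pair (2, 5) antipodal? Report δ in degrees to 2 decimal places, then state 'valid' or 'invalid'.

α = atan 0.7 = 34.99°;  2α = 69.98°
edge 2: e_2 = (+2.26, -0.05);  n_2 = (-0.0221, -0.9998)
edge 5: e_5 = (-1.97, -0.29);  n_5 = (-0.1456, +0.9893)
∠(n_2, n_5) = 170.36°
δ = |180° − 170.36°| = 9.64°
9.64° ≤ 2α = 69.98°  →  valid

δ = 9.64°, valid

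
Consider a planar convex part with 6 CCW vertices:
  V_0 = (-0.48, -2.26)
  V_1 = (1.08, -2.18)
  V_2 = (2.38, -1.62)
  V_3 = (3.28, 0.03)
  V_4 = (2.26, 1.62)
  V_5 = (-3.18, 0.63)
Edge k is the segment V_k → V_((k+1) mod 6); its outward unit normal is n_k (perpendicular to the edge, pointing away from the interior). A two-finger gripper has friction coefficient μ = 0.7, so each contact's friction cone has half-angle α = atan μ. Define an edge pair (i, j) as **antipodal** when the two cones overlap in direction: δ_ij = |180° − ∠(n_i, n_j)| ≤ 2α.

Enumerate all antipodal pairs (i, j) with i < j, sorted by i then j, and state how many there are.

α = atan 0.7 = 34.99°;  2α = 69.98°
n_0 = (+0.0512, -0.9987)
n_1 = (+0.3956, -0.9184)
n_2 = (+0.8779, -0.4789)
n_3 = (+0.8417, +0.5400)
n_4 = (-0.1790, +0.9838)
n_5 = (-0.7307, -0.6827)
  (0,1): δ = 159.63°  ·
  (0,2): δ = 121.55°  ·
  (0,3): δ = 60.26°  ✓
  (0,4): δ = 7.38°  ✓
  (0,5): δ = 130.12°  ·
  (1,2): δ = 141.92°  ·
  (1,3): δ = 80.62°  ·
  (1,4): δ = 12.99°  ✓
  (1,5): δ = 109.75°  ·
  (2,3): δ = 118.71°  ·
  (2,4): δ = 51.08°  ✓
  (2,5): δ = 71.66°  ·
  (3,4): δ = 112.37°  ·
  (3,5): δ = 10.37°  ✓
  (4,5): δ = 57.26°  ✓
antipodal pairs: 6

count = 6; pairs: (0,3), (0,4), (1,4), (2,4), (3,5), (4,5)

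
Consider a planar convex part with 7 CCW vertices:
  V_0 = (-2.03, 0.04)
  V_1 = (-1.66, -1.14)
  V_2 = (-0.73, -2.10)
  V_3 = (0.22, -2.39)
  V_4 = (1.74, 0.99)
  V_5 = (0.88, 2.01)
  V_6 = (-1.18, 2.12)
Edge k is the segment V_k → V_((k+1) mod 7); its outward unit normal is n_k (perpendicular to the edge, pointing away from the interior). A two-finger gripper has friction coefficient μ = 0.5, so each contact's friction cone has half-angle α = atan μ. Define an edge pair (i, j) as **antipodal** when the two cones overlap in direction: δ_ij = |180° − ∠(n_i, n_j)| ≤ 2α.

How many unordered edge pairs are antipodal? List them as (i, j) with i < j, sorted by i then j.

α = atan 0.5 = 26.57°;  2α = 53.13°
n_0 = (-0.9542, -0.2992)
n_1 = (-0.7182, -0.6958)
n_2 = (-0.2920, -0.9564)
n_3 = (+0.9120, -0.4101)
n_4 = (+0.7645, +0.6446)
n_5 = (+0.0533, +0.9986)
n_6 = (-0.9257, +0.3783)
  (0,1): δ = 153.32°  ·
  (0,2): δ = 124.38°  ·
  (0,3): δ = 41.62°  ✓
  (0,4): δ = 22.73°  ✓
  (0,5): δ = 69.53°  ·
  (0,6): δ = 140.36°  ·
  (1,2): δ = 151.07°  ·
  (1,3): δ = 68.30°  ·
  (1,4): δ = 3.96°  ✓
  (1,5): δ = 42.85°  ✓
  (1,6): δ = 113.68°  ·
  (2,3): δ = 97.24°  ·
  (2,4): δ = 32.89°  ✓
  (2,5): δ = 13.92°  ✓
  (2,6): δ = 84.75°  ·
  (3,4): δ = 115.65°  ·
  (3,5): δ = 68.84°  ·
  (3,6): δ = 1.99°  ✓
  (4,5): δ = 133.19°  ·
  (4,6): δ = 62.36°  ·
  (5,6): δ = 109.17°  ·
antipodal pairs: 7

count = 7; pairs: (0,3), (0,4), (1,4), (1,5), (2,4), (2,5), (3,6)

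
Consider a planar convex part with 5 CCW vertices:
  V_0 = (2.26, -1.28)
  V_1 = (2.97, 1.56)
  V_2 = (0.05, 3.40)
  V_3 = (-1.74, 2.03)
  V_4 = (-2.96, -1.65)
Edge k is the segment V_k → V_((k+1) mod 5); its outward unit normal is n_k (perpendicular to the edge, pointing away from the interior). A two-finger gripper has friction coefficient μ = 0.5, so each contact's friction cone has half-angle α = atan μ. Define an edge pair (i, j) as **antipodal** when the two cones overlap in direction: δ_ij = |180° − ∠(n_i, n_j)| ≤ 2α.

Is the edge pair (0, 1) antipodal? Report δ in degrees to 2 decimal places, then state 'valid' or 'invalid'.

α = atan 0.5 = 26.57°;  2α = 53.13°
edge 0: e_0 = (+0.71, +2.84);  n_0 = (+0.9701, -0.2425)
edge 1: e_1 = (-2.92, +1.84);  n_1 = (+0.5331, +0.8460)
∠(n_0, n_1) = 71.82°
δ = |180° − 71.82°| = 108.18°
108.18° > 2α = 53.13°  →  invalid

δ = 108.18°, invalid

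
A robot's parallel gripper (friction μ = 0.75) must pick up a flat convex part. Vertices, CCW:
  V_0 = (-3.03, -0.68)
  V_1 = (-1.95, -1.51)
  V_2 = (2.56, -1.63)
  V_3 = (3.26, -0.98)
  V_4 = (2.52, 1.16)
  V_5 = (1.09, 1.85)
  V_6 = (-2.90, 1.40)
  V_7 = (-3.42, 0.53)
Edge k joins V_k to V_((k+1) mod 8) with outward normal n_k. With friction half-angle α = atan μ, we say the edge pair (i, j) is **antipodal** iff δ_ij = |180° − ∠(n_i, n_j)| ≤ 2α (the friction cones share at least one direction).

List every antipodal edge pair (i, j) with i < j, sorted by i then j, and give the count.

α = atan 0.75 = 36.87°;  2α = 73.74°
n_0 = (-0.6094, -0.7929)
n_1 = (-0.0266, -0.9996)
n_2 = (+0.6805, -0.7328)
n_3 = (+0.9451, +0.3268)
n_4 = (+0.4346, +0.9006)
n_5 = (-0.1121, +0.9937)
n_6 = (-0.8584, +0.5130)
n_7 = (-0.9518, -0.3068)
  (0,1): δ = 143.98°  ·
  (0,2): δ = 99.58°  ·
  (0,3): δ = 33.38°  ✓
  (0,4): δ = 11.78°  ✓
  (0,5): δ = 43.98°  ✓
  (0,6): δ = 96.68°  ·
  (0,7): δ = 145.41°  ·
  (1,2): δ = 135.60°  ·
  (1,3): δ = 69.40°  ✓
  (1,4): δ = 24.23°  ✓
  (1,5): δ = 7.96°  ✓
  (1,6): δ = 60.66°  ✓
  (1,7): δ = 109.39°  ·
  (2,3): δ = 113.80°  ·
  (2,4): δ = 68.64°  ✓
  (2,5): δ = 36.44°  ✓
  (2,6): δ = 16.25°  ✓
  (2,7): δ = 64.99°  ✓
  (3,4): δ = 134.83°  ·
  (3,5): δ = 102.64°  ·
  (3,6): δ = 49.94°  ✓
  (3,7): δ = 1.21°  ✓
  (4,5): δ = 147.81°  ·
  (4,6): δ = 95.11°  ·
  (4,7): δ = 46.38°  ✓
  (5,6): δ = 127.30°  ·
  (5,7): δ = 78.57°  ·
  (6,7): δ = 131.27°  ·
antipodal pairs: 14

count = 14; pairs: (0,3), (0,4), (0,5), (1,3), (1,4), (1,5), (1,6), (2,4), (2,5), (2,6), (2,7), (3,6), (3,7), (4,7)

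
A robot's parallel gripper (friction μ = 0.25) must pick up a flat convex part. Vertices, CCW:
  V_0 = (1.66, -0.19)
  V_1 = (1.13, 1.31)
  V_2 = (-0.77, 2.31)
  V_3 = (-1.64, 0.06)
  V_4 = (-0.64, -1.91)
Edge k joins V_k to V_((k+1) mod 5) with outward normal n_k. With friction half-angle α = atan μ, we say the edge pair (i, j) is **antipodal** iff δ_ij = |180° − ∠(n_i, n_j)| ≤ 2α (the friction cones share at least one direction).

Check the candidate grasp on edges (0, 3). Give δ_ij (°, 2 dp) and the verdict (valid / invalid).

δ = 7.45°, valid

α = atan 0.25 = 14.04°;  2α = 28.07°
edge 0: e_0 = (-0.53, +1.50);  n_0 = (+0.9429, +0.3331)
edge 3: e_3 = (+1.00, -1.97);  n_3 = (-0.8917, -0.4526)
∠(n_0, n_3) = 172.55°
δ = |180° − 172.55°| = 7.45°
7.45° ≤ 2α = 28.07°  →  valid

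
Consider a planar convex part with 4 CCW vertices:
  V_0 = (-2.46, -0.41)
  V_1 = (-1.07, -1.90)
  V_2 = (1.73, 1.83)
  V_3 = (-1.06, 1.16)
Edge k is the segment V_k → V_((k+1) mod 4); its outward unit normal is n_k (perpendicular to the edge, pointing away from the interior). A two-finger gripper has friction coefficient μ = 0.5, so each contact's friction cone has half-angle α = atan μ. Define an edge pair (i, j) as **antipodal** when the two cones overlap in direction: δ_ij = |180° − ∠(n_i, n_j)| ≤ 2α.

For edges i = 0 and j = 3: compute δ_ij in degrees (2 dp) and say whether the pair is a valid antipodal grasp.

δ = 95.26°, invalid

α = atan 0.5 = 26.57°;  2α = 53.13°
edge 0: e_0 = (+1.39, -1.49);  n_0 = (-0.7312, -0.6821)
edge 3: e_3 = (-1.40, -1.57);  n_3 = (-0.7464, +0.6655)
∠(n_0, n_3) = 84.74°
δ = |180° − 84.74°| = 95.26°
95.26° > 2α = 53.13°  →  invalid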